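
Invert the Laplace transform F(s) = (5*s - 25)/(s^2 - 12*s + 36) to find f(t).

f(t) = 5*t*exp(6*t) + 5*exp(6*t)

Factor the denominator: s^2 - 12*s + 36 = (s - 6)^2.
Partial fraction decomposition gives [5/(s - 6)] + [5/(s - 6)^2].
Invert each term: 5/(s - 6) ↔ 5e^(6t); 5/(s - 6)^2 ↔ 5t·e^(6t).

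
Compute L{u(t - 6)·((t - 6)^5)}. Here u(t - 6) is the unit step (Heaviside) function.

By the second shifting theorem, L{u(t - c)·g(t - c)} = e^(-cs)·G(s) with c = 6 and G(s) = L{g(t)}.
L{t^5} = 5!/s^6 = 120/s^6.

120*exp(-6*s)/s^6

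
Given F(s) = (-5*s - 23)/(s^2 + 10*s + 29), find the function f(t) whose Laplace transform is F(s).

f(t) = exp(-5*t)*sin(2*t) - 5*exp(-5*t)*cos(2*t)

Complete the square in the denominator: s^2 + 10*s + 29 = (s + 5)^2 + 2^2.
Split the numerator to match: -5*s - 23 = -5·(s + 5) + 1·2.
Invert each term: -5·(s + 5)/((s + 5)^2 + 4) ↔ -5e^(-5t)cos(2t); 1·2/((s + 5)^2 + 4) ↔ e^(-5t)sin(2t).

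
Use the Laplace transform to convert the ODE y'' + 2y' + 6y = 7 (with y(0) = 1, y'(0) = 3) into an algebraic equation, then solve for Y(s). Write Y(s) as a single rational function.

Apply the Laplace transform to the equation.
Using L{y''} = s^2 Y - s·y(0) - y'(0) and L{y'} = sY - y(0), with y(0) = 1, y'(0) = 3, the left side becomes (s^2 + 2*s + 6)Y - (s + 5).
The right side is L{7} = 7/s.
So (s^2 + 2*s + 6)Y = 7/s + (s + 5).
Divide through and combine into a single rational function.

Y(s) = (s^2 + 5*s + 7)/(s^3 + 2*s^2 + 6*s)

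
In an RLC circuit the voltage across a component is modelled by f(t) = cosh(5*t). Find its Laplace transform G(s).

G(s) = s/(s^2 - 25)

L{cosh(5t)} = s/(s^2 - 25).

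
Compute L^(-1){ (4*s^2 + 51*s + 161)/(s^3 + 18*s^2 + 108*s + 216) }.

Factor the denominator: s^3 + 18*s^2 + 108*s + 216 = (s + 6)^3.
Partial fraction decomposition gives [4/(s + 6)] + [3/(s + 6)^2] + [-1/(s + 6)^3].
Invert each term: 4/(s + 6) ↔ 4e^(-6t); 3/(s + 6)^2 ↔ 3t·e^(-6t); -1/(s + 6)^3 ↔ (-1/2)t^2·e^(-6t).

-t^2*exp(-6*t)/2 + 3*t*exp(-6*t) + 4*exp(-6*t)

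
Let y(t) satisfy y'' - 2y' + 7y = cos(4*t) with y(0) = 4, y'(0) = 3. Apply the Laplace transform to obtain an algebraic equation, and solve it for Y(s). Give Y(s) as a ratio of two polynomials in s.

Y(s) = (4*s^3 - 5*s^2 + 65*s - 80)/(s^4 - 2*s^3 + 23*s^2 - 32*s + 112)

Laplace-transform each side.
Using L{y''} = s^2 Y - s·y(0) - y'(0) and L{y'} = sY - y(0), with y(0) = 4, y'(0) = 3, the left side becomes (s^2 - 2*s + 7)Y - (4*s - 5).
The right side is L{cos(4*t)} = s/(s^2 + 16).
So (s^2 - 2*s + 7)Y = s/(s^2 + 16) + (4*s - 5).
Divide through and combine into a single rational function.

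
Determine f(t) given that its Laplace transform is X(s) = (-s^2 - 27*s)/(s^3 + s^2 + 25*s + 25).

Factor the denominator: s^3 + s^2 + 25*s + 25 = (s + 1)*(s^2 + 25).
Partial fraction decomposition gives [1/(s + 1)] + [-2*s/(s^2 + 25)] + [-25/(s^2 + 25)].
Invert each term: 1/(s + 1) ↔ e^(-t); -2·s/(s^2 + 25) ↔ -2cos(5t); -5·5/(s^2 + 25) ↔ -5sin(5t).

f(t) = -5*sin(5*t) - 2*cos(5*t) + exp(-t)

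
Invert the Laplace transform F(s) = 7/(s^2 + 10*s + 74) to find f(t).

Rewrite the denominator: s^2 + 10*s + 74 = (s + 5)^2 + 49.
The form in (s + 5) signals a first-shifting-theorem factor e^(-5t).
Since L{sin(7t)} = 7/(s^2 + 49), the inverse is e^(-5*t)*sin(7*t).

f(t) = exp(-5*t)*sin(7*t)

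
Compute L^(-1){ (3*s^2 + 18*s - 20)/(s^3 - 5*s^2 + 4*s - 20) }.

5*exp(5*t) + 4*sin(2*t) - 2*cos(2*t)

Factor the denominator: s^3 - 5*s^2 + 4*s - 20 = (s - 5)*(s^2 + 4).
Partial fraction decomposition gives [5/(s - 5)] + [-2*s/(s^2 + 4)] + [8/(s^2 + 4)].
Invert each term: 5/(s - 5) ↔ 5e^(5t); -2·s/(s^2 + 4) ↔ -2cos(2t); 4·2/(s^2 + 4) ↔ 4sin(2t).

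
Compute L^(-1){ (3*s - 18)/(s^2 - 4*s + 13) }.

Complete the square in the denominator: s^2 - 4*s + 13 = (s - 2)^2 + 3^2.
Split the numerator to match: 3*s - 18 = 3·(s - 2) - 4·3.
Invert each term: 3·(s - 2)/((s - 2)^2 + 9) ↔ 3e^(2t)cos(3t); -4·3/((s - 2)^2 + 9) ↔ -4e^(2t)sin(3t).

-4*exp(2*t)*sin(3*t) + 3*exp(2*t)*cos(3*t)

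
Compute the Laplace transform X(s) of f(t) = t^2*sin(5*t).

L{sin(5t)} = 5/(s^2 + 25).
Then apply L{t^2·g(t)} = (-1)^2 d^2/ds^2[G(s)] with G(s) = 5/(s^2 + 25):
differentiating 2 times and applying the sign gives 10*(3*s^2 - 25)/(s^2 + 25)^3.

X(s) = 10*(3*s^2 - 25)/(s^2 + 25)^3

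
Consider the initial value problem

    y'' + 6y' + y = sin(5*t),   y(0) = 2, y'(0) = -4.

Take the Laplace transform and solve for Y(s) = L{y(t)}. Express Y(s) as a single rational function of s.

Y(s) = (2*s^3 + 8*s^2 + 50*s + 205)/(s^4 + 6*s^3 + 26*s^2 + 150*s + 25)

Apply the Laplace transform to the equation.
The derivative rules (L{y''} = s^2 Y - s·y(0) - y'(0) and L{y'} = sY - y(0), with y(0) = 2, y'(0) = -4) turn the left side into (s^2 + 6*s + 1)Y - (2*s + 8).
The right side is L{sin(5*t)} = 5/(s^2 + 25).
So (s^2 + 6*s + 1)Y = 5/(s^2 + 25) + (2*s + 8).
Isolate Y and clear denominators.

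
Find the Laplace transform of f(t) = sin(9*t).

L{sin(9t)} = 9/(s^2 + 81).

9/(s^2 + 81)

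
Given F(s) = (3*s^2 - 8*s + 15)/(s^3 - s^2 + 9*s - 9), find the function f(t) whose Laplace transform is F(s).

Factor the denominator: s^3 - s^2 + 9*s - 9 = (s - 1)*(s^2 + 9).
Partial fraction decomposition gives [1/(s - 1)] + [2*s/(s^2 + 9)] + [-6/(s^2 + 9)].
Invert each term: 1/(s - 1) ↔ e^(t); 2·s/(s^2 + 9) ↔ 2cos(3t); -2·3/(s^2 + 9) ↔ -2sin(3t).

f(t) = exp(t) - 2*sin(3*t) + 2*cos(3*t)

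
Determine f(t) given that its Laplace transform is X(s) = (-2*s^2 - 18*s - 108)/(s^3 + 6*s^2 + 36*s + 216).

Factor the denominator: s^3 + 6*s^2 + 36*s + 216 = (s + 6)*(s^2 + 36).
Partial fraction decomposition gives [-1/(s + 6)] + [-s/(s^2 + 36)] + [-12/(s^2 + 36)].
Invert each term: -1/(s + 6) ↔ -e^(-6t); -1·s/(s^2 + 36) ↔ -cos(6t); -2·6/(s^2 + 36) ↔ -2sin(6t).

f(t) = -2*sin(6*t) - cos(6*t) - exp(-6*t)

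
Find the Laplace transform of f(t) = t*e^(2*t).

(s - 2)^(-2)

L{e^(2t)} = 1/(s - 2).
Then apply L{t·g(t)} = -d/ds[H(s)] with H(s) = 1/(s - 2):
differentiating 1 time and applying the sign gives (s - 2)^(-2).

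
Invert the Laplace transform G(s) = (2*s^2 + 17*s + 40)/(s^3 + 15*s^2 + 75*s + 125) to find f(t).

Factor the denominator: s^3 + 15*s^2 + 75*s + 125 = (s + 5)^3.
Partial fraction decomposition gives [2/(s + 5)] + [-3/(s + 5)^2] + [5/(s + 5)^3].
Invert each term: 2/(s + 5) ↔ 2e^(-5t); -3/(s + 5)^2 ↔ -3t·e^(-5t); 5/(s + 5)^3 ↔ (5/2)t^2·e^(-5t).

f(t) = 5*t^2*exp(-5*t)/2 - 3*t*exp(-5*t) + 2*exp(-5*t)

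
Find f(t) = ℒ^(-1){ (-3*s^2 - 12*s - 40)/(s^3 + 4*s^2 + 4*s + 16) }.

f(t) = -4*sin(2*t) - cos(2*t) - 2*exp(-4*t)

Factor the denominator: s^3 + 4*s^2 + 4*s + 16 = (s + 4)*(s^2 + 4).
Partial fraction decomposition gives [-2/(s + 4)] + [-s/(s^2 + 4)] + [-8/(s^2 + 4)].
Invert each term: -2/(s + 4) ↔ -2e^(-4t); -1·s/(s^2 + 4) ↔ -cos(2t); -4·2/(s^2 + 4) ↔ -4sin(2t).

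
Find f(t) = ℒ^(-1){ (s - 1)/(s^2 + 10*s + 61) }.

f(t) = -exp(-5*t)*sin(6*t) + exp(-5*t)*cos(6*t)

Complete the square in the denominator: s^2 + 10*s + 61 = (s + 5)^2 + 6^2.
Split the numerator to match: s - 1 = 1·(s + 5) - 1·6.
Invert each term: 1·(s + 5)/((s + 5)^2 + 36) ↔ e^(-5t)cos(6t); -1·6/((s + 5)^2 + 36) ↔ -e^(-5t)sin(6t).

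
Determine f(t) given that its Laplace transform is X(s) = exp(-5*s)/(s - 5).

f(t) = Heaviside(t - 5)*(exp(5*t - 25))

The factor e^(-5s) signals a time shift by c = 5 (second shifting theorem).
L{e^(5t)} = 1/(s - 5), so L^-1{1/(s - 5)} = exp(5*t).
Hence the inverse is u(t - 5) times that function evaluated at t - 5.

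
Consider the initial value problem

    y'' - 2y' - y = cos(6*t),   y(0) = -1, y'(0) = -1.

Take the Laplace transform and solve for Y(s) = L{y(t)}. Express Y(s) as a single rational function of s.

Y(s) = (-s^3 + s^2 - 35*s + 36)/(s^4 - 2*s^3 + 35*s^2 - 72*s - 36)

Take the Laplace transform of both sides.
The derivative rules (L{y''} = s^2 Y - s·y(0) - y'(0) and L{y'} = sY - y(0), with y(0) = -1, y'(0) = -1) turn the left side into (s^2 - 2*s - 1)Y - (-s + 1).
The right side is L{cos(6*t)} = s/(s^2 + 36).
So (s^2 - 2*s - 1)Y = s/(s^2 + 36) + (-s + 1).
Isolate Y and clear denominators.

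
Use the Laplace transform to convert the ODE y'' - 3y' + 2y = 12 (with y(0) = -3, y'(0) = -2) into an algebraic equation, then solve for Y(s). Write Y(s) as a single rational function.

Transform both sides with L{·}.
The derivative rules (L{y''} = s^2 Y - s·y(0) - y'(0) and L{y'} = sY - y(0), with y(0) = -3, y'(0) = -2) turn the left side into (s^2 - 3*s + 2)Y - (-3*s + 7).
The right side is L{12} = 12/s.
So (s^2 - 3*s + 2)Y = 12/s + (-3*s + 7).
Solve for Y(s) and write it as one ratio of polynomials.

Y(s) = (-3*s^2 + 7*s + 12)/(s^3 - 3*s^2 + 2*s)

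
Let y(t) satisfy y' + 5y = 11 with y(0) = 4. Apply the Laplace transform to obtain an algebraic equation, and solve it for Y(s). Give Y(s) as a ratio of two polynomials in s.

Y(s) = (4*s + 11)/(s^2 + 5*s)

Take the Laplace transform of both sides.
The derivative rules (L{y'} = sY - y(0) = sY - 4) turn the left side into (s + 5)Y - (4).
The right side is L{11} = 11/s.
So (s + 5)Y = 11/s + (4).
Isolate Y and clear denominators.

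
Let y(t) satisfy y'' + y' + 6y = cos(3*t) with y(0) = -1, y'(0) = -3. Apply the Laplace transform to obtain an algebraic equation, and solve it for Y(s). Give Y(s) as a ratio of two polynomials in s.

Transform both sides with L{·}.
The derivative rules (L{y''} = s^2 Y - s·y(0) - y'(0) and L{y'} = sY - y(0), with y(0) = -1, y'(0) = -3) turn the left side into (s^2 + s + 6)Y - (-s - 4).
The right side is L{cos(3*t)} = s/(s^2 + 9).
So (s^2 + s + 6)Y = s/(s^2 + 9) + (-s - 4).
Solve for Y(s) and write it as one ratio of polynomials.

Y(s) = (-s^3 - 4*s^2 - 8*s - 36)/(s^4 + s^3 + 15*s^2 + 9*s + 54)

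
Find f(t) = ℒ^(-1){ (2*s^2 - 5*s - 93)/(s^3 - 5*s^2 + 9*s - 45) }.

Factor the denominator: s^3 - 5*s^2 + 9*s - 45 = (s - 5)*(s^2 + 9).
Partial fraction decomposition gives [-2/(s - 5)] + [4*s/(s^2 + 9)] + [15/(s^2 + 9)].
Invert each term: -2/(s - 5) ↔ -2e^(5t); 4·s/(s^2 + 9) ↔ 4cos(3t); 5·3/(s^2 + 9) ↔ 5sin(3t).

f(t) = -2*exp(5*t) + 5*sin(3*t) + 4*cos(3*t)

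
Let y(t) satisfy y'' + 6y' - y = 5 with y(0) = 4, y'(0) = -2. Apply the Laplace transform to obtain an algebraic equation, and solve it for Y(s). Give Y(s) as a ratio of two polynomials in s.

Laplace-transform each side.
Using L{y''} = s^2 Y - s·y(0) - y'(0) and L{y'} = sY - y(0), with y(0) = 4, y'(0) = -2, the left side becomes (s^2 + 6*s - 1)Y - (4*s + 22).
The right side is L{5} = 5/s.
So (s^2 + 6*s - 1)Y = 5/s + (4*s + 22).
Solve for Y(s) and write it as one ratio of polynomials.

Y(s) = (4*s^2 + 22*s + 5)/(s^3 + 6*s^2 - s)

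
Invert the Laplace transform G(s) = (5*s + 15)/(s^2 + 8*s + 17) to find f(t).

Complete the square in the denominator: s^2 + 8*s + 17 = (s + 4)^2 + 1^2.
Split the numerator to match: 5*s + 15 = 5·(s + 4) - 5·1.
Invert each term: 5·(s + 4)/((s + 4)^2 + 1) ↔ 5e^(-4t)cos(t); -5·1/((s + 4)^2 + 1) ↔ -5e^(-4t)sin(t).

f(t) = -5*exp(-4*t)*sin(t) + 5*exp(-4*t)*cos(t)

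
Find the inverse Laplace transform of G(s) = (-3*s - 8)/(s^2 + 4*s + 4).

Factor the denominator: s^2 + 4*s + 4 = (s + 2)^2.
Partial fraction decomposition gives [-3/(s + 2)] + [-2/(s + 2)^2].
Invert each term: -3/(s + 2) ↔ -3e^(-2t); -2/(s + 2)^2 ↔ -2t·e^(-2t).

-2*t*exp(-2*t) - 3*exp(-2*t)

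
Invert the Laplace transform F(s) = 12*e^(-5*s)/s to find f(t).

f(t) = Heaviside(t - 5)*(12)

The factor e^(-5s) signals a time shift by c = 5 (second shifting theorem).
L{12} = 12/s, so L^-1{12/s} = 12.
Hence the inverse is u(t - 5) times that function evaluated at t - 5.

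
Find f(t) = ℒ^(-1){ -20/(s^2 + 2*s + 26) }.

Rewrite the denominator: s^2 + 2*s + 26 = (s + 1)^2 + 25.
The form in (s + 1) signals a first-shifting-theorem factor e^(-t).
Since L{sin(5t)} = 5/(s^2 + 25), the inverse is e^(-t)*sin(5*t), scaled by -4.

f(t) = -4*exp(-t)*sin(5*t)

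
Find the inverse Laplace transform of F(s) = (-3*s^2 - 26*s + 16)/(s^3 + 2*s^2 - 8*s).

-4*exp(2*t) - 2 + 3*exp(-4*t)

Factor the denominator: s^3 + 2*s^2 - 8*s = s*(s - 2)*(s + 4).
Partial fraction decomposition gives [-2/s] + [-4/(s - 2)] + [3/(s + 4)].
Invert each term: -2/(s - 0) ↔ -2e^(0t); -4/(s - 2) ↔ -4e^(2t); 3/(s + 4) ↔ 3e^(-4t).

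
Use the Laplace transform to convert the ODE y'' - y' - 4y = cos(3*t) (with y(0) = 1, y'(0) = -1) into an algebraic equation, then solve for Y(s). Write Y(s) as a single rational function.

Take the Laplace transform of both sides.
Using L{y''} = s^2 Y - s·y(0) - y'(0) and L{y'} = sY - y(0), with y(0) = 1, y'(0) = -1, the left side becomes (s^2 - s - 4)Y - (s - 2).
The right side is L{cos(3*t)} = s/(s^2 + 9).
So (s^2 - s - 4)Y = s/(s^2 + 9) + (s - 2).
Isolate Y and clear denominators.

Y(s) = (s^3 - 2*s^2 + 10*s - 18)/(s^4 - s^3 + 5*s^2 - 9*s - 36)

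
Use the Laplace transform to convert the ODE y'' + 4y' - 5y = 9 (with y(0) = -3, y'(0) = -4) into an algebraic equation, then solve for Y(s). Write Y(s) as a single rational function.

Y(s) = (-3*s^2 - 16*s + 9)/(s^3 + 4*s^2 - 5*s)

Apply the Laplace transform to the equation.
The derivative rules (L{y''} = s^2 Y - s·y(0) - y'(0) and L{y'} = sY - y(0), with y(0) = -3, y'(0) = -4) turn the left side into (s^2 + 4*s - 5)Y - (-3*s - 16).
The right side is L{9} = 9/s.
So (s^2 + 4*s - 5)Y = 9/s + (-3*s - 16).
Solve for Y(s) and write it as one ratio of polynomials.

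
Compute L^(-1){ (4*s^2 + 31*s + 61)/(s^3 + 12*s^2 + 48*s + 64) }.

Factor the denominator: s^3 + 12*s^2 + 48*s + 64 = (s + 4)^3.
Partial fraction decomposition gives [4/(s + 4)] + [-1/(s + 4)^2] + [(s + 4)^(-3)].
Invert each term: 4/(s + 4) ↔ 4e^(-4t); -1/(s + 4)^2 ↔ -t·e^(-4t); 1/(s + 4)^3 ↔ (1/2)t^2·e^(-4t).

t^2*exp(-4*t)/2 - t*exp(-4*t) + 4*exp(-4*t)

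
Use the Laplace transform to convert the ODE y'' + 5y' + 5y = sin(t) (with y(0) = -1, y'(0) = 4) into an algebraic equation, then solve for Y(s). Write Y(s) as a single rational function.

Y(s) = (-s^3 - s^2 - s)/(s^4 + 5*s^3 + 6*s^2 + 5*s + 5)

Transform both sides with L{·}.
The derivative rules (L{y''} = s^2 Y - s·y(0) - y'(0) and L{y'} = sY - y(0), with y(0) = -1, y'(0) = 4) turn the left side into (s^2 + 5*s + 5)Y - (-s - 1).
The right side is L{sin(t)} = 1/(s^2 + 1).
So (s^2 + 5*s + 5)Y = 1/(s^2 + 1) + (-s - 1).
Divide through and combine into a single rational function.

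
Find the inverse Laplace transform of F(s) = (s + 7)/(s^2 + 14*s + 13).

exp(-7*t)*cosh(6*t)

Rewrite the denominator: s^2 + 14*s + 13 = (s + 7)^2 - 36.
The form in (s + 7) signals a first-shifting-theorem factor e^(-7t).
Since L{cosh(6t)} = s/(s^2 - 36), the inverse is e^(-7*t)*cosh(6*t).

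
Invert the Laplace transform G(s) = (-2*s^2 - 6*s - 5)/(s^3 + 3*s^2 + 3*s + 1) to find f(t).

Factor the denominator: s^3 + 3*s^2 + 3*s + 1 = (s + 1)^3.
Partial fraction decomposition gives [-2/(s + 1)] + [-2/(s + 1)^2] + [-1/(s + 1)^3].
Invert each term: -2/(s + 1) ↔ -2e^(-t); -2/(s + 1)^2 ↔ -2t·e^(-t); -1/(s + 1)^3 ↔ (-1/2)t^2·e^(-t).

f(t) = -t^2*exp(-t)/2 - 2*t*exp(-t) - 2*exp(-t)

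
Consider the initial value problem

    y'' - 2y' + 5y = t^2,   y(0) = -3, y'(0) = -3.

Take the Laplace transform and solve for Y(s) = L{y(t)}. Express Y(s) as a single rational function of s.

Y(s) = (-3*s^4 + 3*s^3 + 2)/(s^5 - 2*s^4 + 5*s^3)

Take the Laplace transform of both sides.
Using L{y''} = s^2 Y - s·y(0) - y'(0) and L{y'} = sY - y(0), with y(0) = -3, y'(0) = -3, the left side becomes (s^2 - 2*s + 5)Y - (-3*s + 3).
The right side is L{t^2} = 2/s^3.
So (s^2 - 2*s + 5)Y = 2/s^3 + (-3*s + 3).
Solve for Y(s) and write it as one ratio of polynomials.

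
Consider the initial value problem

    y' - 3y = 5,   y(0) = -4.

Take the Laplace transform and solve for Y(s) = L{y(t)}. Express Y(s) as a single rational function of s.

Y(s) = (-4*s + 5)/(s^2 - 3*s)

Apply the Laplace transform to the equation.
With L{y'} = sY - y(0) = sY - (-4): the LHS transforms to (s - 3)Y - (-4).
The right side is L{5} = 5/s.
So (s - 3)Y = 5/s + (-4).
Solve for Y(s) and write it as one ratio of polynomials.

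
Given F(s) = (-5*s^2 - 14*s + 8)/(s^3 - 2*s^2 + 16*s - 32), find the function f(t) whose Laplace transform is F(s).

Factor the denominator: s^3 - 2*s^2 + 16*s - 32 = (s - 2)*(s^2 + 16).
Partial fraction decomposition gives [-2/(s - 2)] + [-3*s/(s^2 + 16)] + [-20/(s^2 + 16)].
Invert each term: -2/(s - 2) ↔ -2e^(2t); -3·s/(s^2 + 16) ↔ -3cos(4t); -5·4/(s^2 + 16) ↔ -5sin(4t).

f(t) = -2*exp(2*t) - 5*sin(4*t) - 3*cos(4*t)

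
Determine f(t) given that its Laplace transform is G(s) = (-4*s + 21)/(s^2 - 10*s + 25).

Factor the denominator: s^2 - 10*s + 25 = (s - 5)^2.
Partial fraction decomposition gives [-4/(s - 5)] + [(s - 5)^(-2)].
Invert each term: -4/(s - 5) ↔ -4e^(5t); 1/(s - 5)^2 ↔ t·e^(5t).

f(t) = t*exp(5*t) - 4*exp(5*t)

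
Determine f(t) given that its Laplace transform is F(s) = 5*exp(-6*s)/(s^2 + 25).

The factor e^(-6s) signals a time shift by c = 6 (second shifting theorem).
L{sin(5t)} = 5/(s^2 + 25), so L^-1{5/(s^2 + 25)} = sin(5*t).
Hence the inverse is u(t - 6) times that function evaluated at t - 6.

f(t) = Heaviside(t - 6)*(sin(5*t - 30))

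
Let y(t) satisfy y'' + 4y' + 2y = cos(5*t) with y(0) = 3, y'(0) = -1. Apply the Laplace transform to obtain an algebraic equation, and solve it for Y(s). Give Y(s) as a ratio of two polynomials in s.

Y(s) = (3*s^3 + 11*s^2 + 76*s + 275)/(s^4 + 4*s^3 + 27*s^2 + 100*s + 50)

Laplace-transform each side.
With L{y''} = s^2 Y - s·y(0) - y'(0) and L{y'} = sY - y(0), with y(0) = 3, y'(0) = -1: the LHS transforms to (s^2 + 4*s + 2)Y - (3*s + 11).
The right side is L{cos(5*t)} = s/(s^2 + 25).
So (s^2 + 4*s + 2)Y = s/(s^2 + 25) + (3*s + 11).
Solve for Y(s) and write it as one ratio of polynomials.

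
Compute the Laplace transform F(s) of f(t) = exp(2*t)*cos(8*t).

F(s) = (s - 2)/((s - 2)^2 + 64)

L{cos(8t)} = s/(s^2 + 64).
By the first shifting theorem, multiplying by e^(2t) replaces s with s - 2.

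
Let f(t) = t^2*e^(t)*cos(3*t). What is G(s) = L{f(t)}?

G(s) = 2*(s - 1)*(s^2 - 2*s - 26)/(s^2 - 2*s + 10)^3

L{cos(3t)} = s/(s^2 + 9).
Multiplying by e^(t) shifts s → s - 1, so L{e^(t)*cos(3*t)} = (s - 1)/((s - 1)^2 + 9).
Then apply L{t^2·g(t)} = (-1)^2 d^2/ds^2[H(s)] with H(s) = (s - 1)/((s - 1)^2 + 9):
differentiating 2 times and applying the sign gives 2*(s - 1)*(s^2 - 2*s - 26)/(s^2 - 2*s + 10)^3.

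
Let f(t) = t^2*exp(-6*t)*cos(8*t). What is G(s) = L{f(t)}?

L{cos(8t)} = s/(s^2 + 64).
Multiplying by e^(-6t) shifts s → s + 6, so L{exp(-6*t)*cos(8*t)} = (s + 6)/((s + 6)^2 + 64).
Then apply L{t^2·g(t)} = (-1)^2 d^2/ds^2[H(s)] with H(s) = (s + 6)/((s + 6)^2 + 64):
differentiating 2 times and applying the sign gives 2*(s + 6)*(s^2 + 12*s - 156)/(s^2 + 12*s + 100)^3.

G(s) = 2*(s + 6)*(s^2 + 12*s - 156)/(s^2 + 12*s + 100)^3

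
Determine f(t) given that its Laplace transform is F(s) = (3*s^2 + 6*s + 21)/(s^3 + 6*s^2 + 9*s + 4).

Factor the denominator: s^3 + 6*s^2 + 9*s + 4 = (s + 1)^2*(s + 4).
Partial fraction decomposition gives [-2/(s + 1)] + [6/(s + 1)^2] + [5/(s + 4)].
Invert each term: -2/(s + 1) ↔ -2e^(-t); 6/(s + 1)^2 ↔ 6t·e^(-t); 5/(s + 4) ↔ 5e^(-4t).

f(t) = 6*t*exp(-t) - 2*exp(-t) + 5*exp(-4*t)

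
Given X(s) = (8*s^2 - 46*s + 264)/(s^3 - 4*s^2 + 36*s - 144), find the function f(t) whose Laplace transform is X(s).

f(t) = 4*exp(4*t) - 5*sin(6*t) + 4*cos(6*t)

Factor the denominator: s^3 - 4*s^2 + 36*s - 144 = (s - 4)*(s^2 + 36).
Partial fraction decomposition gives [4/(s - 4)] + [4*s/(s^2 + 36)] + [-30/(s^2 + 36)].
Invert each term: 4/(s - 4) ↔ 4e^(4t); 4·s/(s^2 + 36) ↔ 4cos(6t); -5·6/(s^2 + 36) ↔ -5sin(6t).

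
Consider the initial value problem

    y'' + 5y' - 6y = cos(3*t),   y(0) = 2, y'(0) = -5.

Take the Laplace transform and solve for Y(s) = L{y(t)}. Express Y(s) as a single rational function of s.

Laplace-transform each side.
The derivative rules (L{y''} = s^2 Y - s·y(0) - y'(0) and L{y'} = sY - y(0), with y(0) = 2, y'(0) = -5) turn the left side into (s^2 + 5*s - 6)Y - (2*s + 5).
The right side is L{cos(3*t)} = s/(s^2 + 9).
So (s^2 + 5*s - 6)Y = s/(s^2 + 9) + (2*s + 5).
Solve for Y(s) and write it as one ratio of polynomials.

Y(s) = (2*s^3 + 5*s^2 + 19*s + 45)/(s^4 + 5*s^3 + 3*s^2 + 45*s - 54)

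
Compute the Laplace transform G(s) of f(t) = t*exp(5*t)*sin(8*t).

G(s) = 16*(s - 5)/(s^2 - 10*s + 89)^2

L{sin(8t)} = 8/(s^2 + 64).
Multiplying by e^(5t) shifts s → s - 5, so L{exp(5*t)*sin(8*t)} = 8/((s - 5)^2 + 64).
Then apply L{t·g(t)} = -d/ds[H(s)] with H(s) = 8/((s - 5)^2 + 64):
differentiating 1 time and applying the sign gives 16*(s - 5)/(s^2 - 10*s + 89)^2.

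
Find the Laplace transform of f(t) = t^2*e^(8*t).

2/(s - 8)^3

L{e^(8t)} = 1/(s - 8).
Then apply L{t^2·g(t)} = (-1)^2 d^2/ds^2[G(s)] with G(s) = 1/(s - 8):
differentiating 2 times and applying the sign gives 2/(s - 8)^3.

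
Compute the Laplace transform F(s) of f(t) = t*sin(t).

L{sin(t)} = 1/(s^2 + 1).
Then apply L{t·g(t)} = -d/ds[G(s)] with G(s) = 1/(s^2 + 1):
differentiating 1 time and applying the sign gives 2*s/(s^2 + 1)^2.

F(s) = 2*s/(s^2 + 1)^2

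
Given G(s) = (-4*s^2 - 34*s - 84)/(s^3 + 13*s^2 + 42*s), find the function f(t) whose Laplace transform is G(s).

Factor the denominator: s^3 + 13*s^2 + 42*s = s*(s + 6)*(s + 7).
Partial fraction decomposition gives [4/(s + 6)] + [-2/s] + [-6/(s + 7)].
Invert each term: 4/(s + 6) ↔ 4e^(-6t); -2/(s - 0) ↔ -2e^(0t); -6/(s + 7) ↔ -6e^(-7t).

f(t) = -2 + 4*exp(-6*t) - 6*exp(-7*t)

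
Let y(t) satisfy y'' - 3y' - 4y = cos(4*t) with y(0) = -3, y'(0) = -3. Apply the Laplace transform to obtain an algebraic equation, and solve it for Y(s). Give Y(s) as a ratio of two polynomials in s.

Laplace-transform each side.
Using L{y''} = s^2 Y - s·y(0) - y'(0) and L{y'} = sY - y(0), with y(0) = -3, y'(0) = -3, the left side becomes (s^2 - 3*s - 4)Y - (-3*s + 6).
The right side is L{cos(4*t)} = s/(s^2 + 16).
So (s^2 - 3*s - 4)Y = s/(s^2 + 16) + (-3*s + 6).
Divide through and combine into a single rational function.

Y(s) = (-3*s^3 + 6*s^2 - 47*s + 96)/(s^4 - 3*s^3 + 12*s^2 - 48*s - 64)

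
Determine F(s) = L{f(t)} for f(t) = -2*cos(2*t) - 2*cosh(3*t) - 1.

F(s) = -2*s/(s^2 + 4) - 2*s/(s^2 - 9) - 1/s

By linearity of the Laplace transform, transform each term separately.
(-2)·[L{cosh(3t)} = s/(s^2 - 9)]; (-2)·[L{cos(2t)} = s/(s^2 + 4)]; L{-1} = -1/s.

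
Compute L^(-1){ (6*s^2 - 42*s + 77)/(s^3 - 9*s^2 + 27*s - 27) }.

5*t^2*exp(3*t)/2 - 6*t*exp(3*t) + 6*exp(3*t)

Factor the denominator: s^3 - 9*s^2 + 27*s - 27 = (s - 3)^3.
Partial fraction decomposition gives [6/(s - 3)] + [-6/(s - 3)^2] + [5/(s - 3)^3].
Invert each term: 6/(s - 3) ↔ 6e^(3t); -6/(s - 3)^2 ↔ -6t·e^(3t); 5/(s - 3)^3 ↔ (5/2)t^2·e^(3t).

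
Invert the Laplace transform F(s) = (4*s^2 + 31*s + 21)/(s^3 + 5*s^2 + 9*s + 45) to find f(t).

Factor the denominator: s^3 + 5*s^2 + 9*s + 45 = (s + 5)*(s^2 + 9).
Partial fraction decomposition gives [-1/(s + 5)] + [5*s/(s^2 + 9)] + [6/(s^2 + 9)].
Invert each term: -1/(s + 5) ↔ -e^(-5t); 5·s/(s^2 + 9) ↔ 5cos(3t); 2·3/(s^2 + 9) ↔ 2sin(3t).

f(t) = 2*sin(3*t) + 5*cos(3*t) - exp(-5*t)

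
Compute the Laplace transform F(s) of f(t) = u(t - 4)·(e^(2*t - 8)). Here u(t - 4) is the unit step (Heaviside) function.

By the second shifting theorem, L{u(t - c)·g(t - c)} = e^(-cs)·G(s) with c = 4 and G(s) = L{g(t)}.
L{e^(2t)} = 1/(s - 2).

F(s) = exp(-4*s)/(s - 2)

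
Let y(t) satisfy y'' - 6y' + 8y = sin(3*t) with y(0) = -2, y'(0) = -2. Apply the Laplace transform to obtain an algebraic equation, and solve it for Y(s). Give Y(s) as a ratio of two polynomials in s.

Y(s) = (-2*s^3 + 10*s^2 - 18*s + 93)/(s^4 - 6*s^3 + 17*s^2 - 54*s + 72)

Transform both sides with L{·}.
With L{y''} = s^2 Y - s·y(0) - y'(0) and L{y'} = sY - y(0), with y(0) = -2, y'(0) = -2: the LHS transforms to (s^2 - 6*s + 8)Y - (-2*s + 10).
The right side is L{sin(3*t)} = 3/(s^2 + 9).
So (s^2 - 6*s + 8)Y = 3/(s^2 + 9) + (-2*s + 10).
Isolate Y and clear denominators.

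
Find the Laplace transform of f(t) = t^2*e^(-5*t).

L{e^(-5t)} = 1/(s + 5).
Then apply L{t^2·g(t)} = (-1)^2 d^2/ds^2[G(s)] with G(s) = 1/(s + 5):
differentiating 2 times and applying the sign gives 2/(s + 5)^3.

2/(s + 5)^3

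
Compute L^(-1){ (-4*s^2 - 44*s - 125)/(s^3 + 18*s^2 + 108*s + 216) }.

-5*t^2*exp(-6*t)/2 + 4*t*exp(-6*t) - 4*exp(-6*t)

Factor the denominator: s^3 + 18*s^2 + 108*s + 216 = (s + 6)^3.
Partial fraction decomposition gives [-4/(s + 6)] + [4/(s + 6)^2] + [-5/(s + 6)^3].
Invert each term: -4/(s + 6) ↔ -4e^(-6t); 4/(s + 6)^2 ↔ 4t·e^(-6t); -5/(s + 6)^3 ↔ (-5/2)t^2·e^(-6t).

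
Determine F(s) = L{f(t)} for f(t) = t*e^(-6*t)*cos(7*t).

L{cos(7t)} = s/(s^2 + 49).
Multiplying by e^(-6t) shifts s → s + 6, so L{e^(-6*t)*cos(7*t)} = (s + 6)/((s + 6)^2 + 49).
Then apply L{t·g(t)} = -d/ds[G(s)] with G(s) = (s + 6)/((s + 6)^2 + 49):
differentiating 1 time and applying the sign gives (s - 1)*(s + 13)/(s^2 + 12*s + 85)^2.

F(s) = (s - 1)*(s + 13)/(s^2 + 12*s + 85)^2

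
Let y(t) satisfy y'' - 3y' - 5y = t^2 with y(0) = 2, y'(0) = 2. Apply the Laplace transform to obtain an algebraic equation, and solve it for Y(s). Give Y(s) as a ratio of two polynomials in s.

Y(s) = (2*s^4 - 4*s^3 + 2)/(s^5 - 3*s^4 - 5*s^3)

Laplace-transform each side.
The derivative rules (L{y''} = s^2 Y - s·y(0) - y'(0) and L{y'} = sY - y(0), with y(0) = 2, y'(0) = 2) turn the left side into (s^2 - 3*s - 5)Y - (2*s - 4).
The right side is L{t^2} = 2/s^3.
So (s^2 - 3*s - 5)Y = 2/s^3 + (2*s - 4).
Isolate Y and clear denominators.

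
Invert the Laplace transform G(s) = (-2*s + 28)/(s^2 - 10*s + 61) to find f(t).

Complete the square in the denominator: s^2 - 10*s + 61 = (s - 5)^2 + 6^2.
Split the numerator to match: -2*s + 28 = -2·(s - 5) + 3·6.
Invert each term: -2·(s - 5)/((s - 5)^2 + 36) ↔ -2e^(5t)cos(6t); 3·6/((s - 5)^2 + 36) ↔ 3e^(5t)sin(6t).

f(t) = 3*exp(5*t)*sin(6*t) - 2*exp(5*t)*cos(6*t)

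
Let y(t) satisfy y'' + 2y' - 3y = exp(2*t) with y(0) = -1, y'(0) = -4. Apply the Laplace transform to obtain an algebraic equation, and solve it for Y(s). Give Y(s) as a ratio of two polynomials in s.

Laplace-transform each side.
With L{y''} = s^2 Y - s·y(0) - y'(0) and L{y'} = sY - y(0), with y(0) = -1, y'(0) = -4: the LHS transforms to (s^2 + 2*s - 3)Y - (-s - 6).
The right side is L{exp(2*t)} = 1/(s - 2).
So (s^2 + 2*s - 3)Y = 1/(s - 2) + (-s - 6).
Isolate Y and clear denominators.

Y(s) = (-s^2 - 4*s + 13)/(s^3 - 7*s + 6)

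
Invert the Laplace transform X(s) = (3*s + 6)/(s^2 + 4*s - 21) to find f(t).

Rewrite the denominator: s^2 + 4*s - 21 = (s + 2)^2 - 25.
The form in (s + 2) signals a first-shifting-theorem factor e^(-2t).
Since L{cosh(5t)} = s/(s^2 - 25), the inverse is e^(-2*t)*cosh(5*t), scaled by 3.

f(t) = 3*exp(-2*t)*cosh(5*t)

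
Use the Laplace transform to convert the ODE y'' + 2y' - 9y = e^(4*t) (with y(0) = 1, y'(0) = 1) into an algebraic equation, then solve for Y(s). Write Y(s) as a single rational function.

Y(s) = (s^2 - s - 11)/(s^3 - 2*s^2 - 17*s + 36)

Take the Laplace transform of both sides.
The derivative rules (L{y''} = s^2 Y - s·y(0) - y'(0) and L{y'} = sY - y(0), with y(0) = 1, y'(0) = 1) turn the left side into (s^2 + 2*s - 9)Y - (s + 3).
The right side is L{e^(4*t)} = 1/(s - 4).
So (s^2 + 2*s - 9)Y = 1/(s - 4) + (s + 3).
Solve for Y(s) and write it as one ratio of polynomials.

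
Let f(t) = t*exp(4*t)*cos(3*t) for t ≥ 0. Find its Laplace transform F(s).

F(s) = (s - 7)*(s - 1)/(s^2 - 8*s + 25)^2

L{cos(3t)} = s/(s^2 + 9).
Multiplying by e^(4t) shifts s → s - 4, so L{exp(4*t)*cos(3*t)} = (s - 4)/((s - 4)^2 + 9).
Then apply L{t·g(t)} = -d/ds[G(s)] with G(s) = (s - 4)/((s - 4)^2 + 9):
differentiating 1 time and applying the sign gives (s - 7)*(s - 1)/(s^2 - 8*s + 25)^2.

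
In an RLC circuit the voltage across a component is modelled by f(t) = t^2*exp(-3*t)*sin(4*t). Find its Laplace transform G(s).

G(s) = 8*(3*s^2 + 18*s + 11)/(s^2 + 6*s + 25)^3

L{sin(4t)} = 4/(s^2 + 16).
Multiplying by e^(-3t) shifts s → s + 3, so L{exp(-3*t)*sin(4*t)} = 4/((s + 3)^2 + 16).
Then apply L{t^2·g(t)} = (-1)^2 d^2/ds^2[H(s)] with H(s) = 4/((s + 3)^2 + 16):
differentiating 2 times and applying the sign gives 8*(3*s^2 + 18*s + 11)/(s^2 + 6*s + 25)^3.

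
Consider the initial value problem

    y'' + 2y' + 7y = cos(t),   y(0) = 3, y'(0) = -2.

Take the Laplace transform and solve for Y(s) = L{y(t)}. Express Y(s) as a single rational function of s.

Take the Laplace transform of both sides.
The derivative rules (L{y''} = s^2 Y - s·y(0) - y'(0) and L{y'} = sY - y(0), with y(0) = 3, y'(0) = -2) turn the left side into (s^2 + 2*s + 7)Y - (3*s + 4).
The right side is L{cos(t)} = s/(s^2 + 1).
So (s^2 + 2*s + 7)Y = s/(s^2 + 1) + (3*s + 4).
Isolate Y and clear denominators.

Y(s) = (3*s^3 + 4*s^2 + 4*s + 4)/(s^4 + 2*s^3 + 8*s^2 + 2*s + 7)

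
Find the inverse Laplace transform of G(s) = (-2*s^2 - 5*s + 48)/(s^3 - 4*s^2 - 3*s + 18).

Factor the denominator: s^3 - 4*s^2 - 3*s + 18 = (s - 3)^2*(s + 2).
Partial fraction decomposition gives [-4/(s - 3)] + [3/(s - 3)^2] + [2/(s + 2)].
Invert each term: -4/(s - 3) ↔ -4e^(3t); 3/(s - 3)^2 ↔ 3t·e^(3t); 2/(s + 2) ↔ 2e^(-2t).

3*t*exp(3*t) - 4*exp(3*t) + 2*exp(-2*t)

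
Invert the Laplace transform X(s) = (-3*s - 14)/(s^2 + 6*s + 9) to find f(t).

f(t) = -5*t*exp(-3*t) - 3*exp(-3*t)

Factor the denominator: s^2 + 6*s + 9 = (s + 3)^2.
Partial fraction decomposition gives [-3/(s + 3)] + [-5/(s + 3)^2].
Invert each term: -3/(s + 3) ↔ -3e^(-3t); -5/(s + 3)^2 ↔ -5t·e^(-3t).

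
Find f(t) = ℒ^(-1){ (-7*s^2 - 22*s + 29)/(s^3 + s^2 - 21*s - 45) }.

f(t) = -4*t*exp(-3*t) - 4*exp(5*t) - 3*exp(-3*t)

Factor the denominator: s^3 + s^2 - 21*s - 45 = (s - 5)*(s + 3)^2.
Partial fraction decomposition gives [-3/(s + 3)] + [-4/(s + 3)^2] + [-4/(s - 5)].
Invert each term: -3/(s + 3) ↔ -3e^(-3t); -4/(s + 3)^2 ↔ -4t·e^(-3t); -4/(s - 5) ↔ -4e^(5t).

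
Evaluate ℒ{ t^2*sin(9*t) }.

54*(s^2 - 27)/(s^2 + 81)^3

L{sin(9t)} = 9/(s^2 + 81).
Then apply L{t^2·g(t)} = (-1)^2 d^2/ds^2[G(s)] with G(s) = 9/(s^2 + 81):
differentiating 2 times and applying the sign gives 54*(s^2 - 27)/(s^2 + 81)^3.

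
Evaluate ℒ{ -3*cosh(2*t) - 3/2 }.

-3*s/(s^2 - 4) - 3/(2*s)

By linearity of the Laplace transform, transform each term separately.
L{-3/2} = (-3/2)/s; (-3)·[L{cosh(2t)} = s/(s^2 - 4)].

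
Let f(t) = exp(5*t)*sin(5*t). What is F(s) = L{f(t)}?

F(s) = 5/((s - 5)^2 + 25)

L{sin(5t)} = 5/(s^2 + 25).
By the first shifting theorem, multiplying by e^(5t) replaces s with s - 5.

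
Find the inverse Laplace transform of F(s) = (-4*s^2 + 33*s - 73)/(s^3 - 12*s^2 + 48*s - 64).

-5*t^2*exp(4*t)/2 + t*exp(4*t) - 4*exp(4*t)

Factor the denominator: s^3 - 12*s^2 + 48*s - 64 = (s - 4)^3.
Partial fraction decomposition gives [-4/(s - 4)] + [(s - 4)^(-2)] + [-5/(s - 4)^3].
Invert each term: -4/(s - 4) ↔ -4e^(4t); 1/(s - 4)^2 ↔ t·e^(4t); -5/(s - 4)^3 ↔ (-5/2)t^2·e^(4t).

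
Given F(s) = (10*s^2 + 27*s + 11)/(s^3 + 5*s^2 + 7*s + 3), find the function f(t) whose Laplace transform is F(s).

f(t) = -3*t*exp(-t) + 5*exp(-t) + 5*exp(-3*t)

Factor the denominator: s^3 + 5*s^2 + 7*s + 3 = (s + 1)^2*(s + 3).
Partial fraction decomposition gives [5/(s + 1)] + [-3/(s + 1)^2] + [5/(s + 3)].
Invert each term: 5/(s + 1) ↔ 5e^(-t); -3/(s + 1)^2 ↔ -3t·e^(-t); 5/(s + 3) ↔ 5e^(-3t).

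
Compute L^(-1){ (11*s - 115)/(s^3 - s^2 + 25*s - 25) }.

Factor the denominator: s^3 - s^2 + 25*s - 25 = (s - 1)*(s^2 + 25).
Partial fraction decomposition gives [-4/(s - 1)] + [4*s/(s^2 + 25)] + [15/(s^2 + 25)].
Invert each term: -4/(s - 1) ↔ -4e^(t); 4·s/(s^2 + 25) ↔ 4cos(5t); 3·5/(s^2 + 25) ↔ 3sin(5t).

-4*exp(t) + 3*sin(5*t) + 4*cos(5*t)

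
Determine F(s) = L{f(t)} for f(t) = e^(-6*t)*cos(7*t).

F(s) = (s + 6)/((s + 6)^2 + 49)

L{cos(7t)} = s/(s^2 + 49).
By the first shifting theorem, multiplying by e^(-6t) replaces s with s + 6.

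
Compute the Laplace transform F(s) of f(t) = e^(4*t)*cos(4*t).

F(s) = (s - 4)/((s - 4)^2 + 16)

L{cos(4t)} = s/(s^2 + 16).
By the first shifting theorem, multiplying by e^(4t) replaces s with s - 4.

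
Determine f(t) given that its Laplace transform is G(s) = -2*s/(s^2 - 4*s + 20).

f(t) = -exp(2*t)*sin(4*t) - 2*exp(2*t)*cos(4*t)

Complete the square in the denominator: s^2 - 4*s + 20 = (s - 2)^2 + 4^2.
Split the numerator to match: -2*s = -2·(s - 2) - 1·4.
Invert each term: -2·(s - 2)/((s - 2)^2 + 16) ↔ -2e^(2t)cos(4t); -1·4/((s - 2)^2 + 16) ↔ -e^(2t)sin(4t).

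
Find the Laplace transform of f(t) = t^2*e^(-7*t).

2/(s + 7)^3

L{e^(-7t)} = 1/(s + 7).
Then apply L{t^2·g(t)} = (-1)^2 d^2/ds^2[G(s)] with G(s) = 1/(s + 7):
differentiating 2 times and applying the sign gives 2/(s + 7)^3.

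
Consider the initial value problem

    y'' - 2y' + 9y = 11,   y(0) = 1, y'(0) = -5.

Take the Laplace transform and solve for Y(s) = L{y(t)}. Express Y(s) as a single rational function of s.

Take the Laplace transform of both sides.
Using L{y''} = s^2 Y - s·y(0) - y'(0) and L{y'} = sY - y(0), with y(0) = 1, y'(0) = -5, the left side becomes (s^2 - 2*s + 9)Y - (s - 7).
The right side is L{11} = 11/s.
So (s^2 - 2*s + 9)Y = 11/s + (s - 7).
Solve for Y(s) and write it as one ratio of polynomials.

Y(s) = (s^2 - 7*s + 11)/(s^3 - 2*s^2 + 9*s)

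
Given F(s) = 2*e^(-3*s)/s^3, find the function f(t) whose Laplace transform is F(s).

f(t) = Heaviside(t - 3)*((t - 3)^2)

The factor e^(-3s) signals a time shift by c = 3 (second shifting theorem).
L{t^2} = 2!/s^3 = 2/s^3, so L^-1{2/s^3} = t^2.
Hence the inverse is u(t - 3) times that function evaluated at t - 3.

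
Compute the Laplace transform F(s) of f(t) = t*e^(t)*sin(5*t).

L{sin(5t)} = 5/(s^2 + 25).
Multiplying by e^(t) shifts s → s - 1, so L{e^(t)*sin(5*t)} = 5/((s - 1)^2 + 25).
Then apply L{t·g(t)} = -d/ds[G(s)] with G(s) = 5/((s - 1)^2 + 25):
differentiating 1 time and applying the sign gives 10*(s - 1)/(s^2 - 2*s + 26)^2.

F(s) = 10*(s - 1)/(s^2 - 2*s + 26)^2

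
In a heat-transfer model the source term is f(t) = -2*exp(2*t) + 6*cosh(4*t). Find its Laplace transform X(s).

By linearity of the Laplace transform, transform each term separately.
(-2)·[L{e^(2t)} = 1/(s - 2)]; (6)·[L{cosh(4t)} = s/(s^2 - 16)].

X(s) = 6*s/(s^2 - 16) - 2/(s - 2)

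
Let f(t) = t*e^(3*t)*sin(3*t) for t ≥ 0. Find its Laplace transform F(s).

L{sin(3t)} = 3/(s^2 + 9).
Multiplying by e^(3t) shifts s → s - 3, so L{e^(3*t)*sin(3*t)} = 3/((s - 3)^2 + 9).
Then apply L{t·g(t)} = -d/ds[G(s)] with G(s) = 3/((s - 3)^2 + 9):
differentiating 1 time and applying the sign gives 6*(s - 3)/(s^2 - 6*s + 18)^2.

F(s) = 6*(s - 3)/(s^2 - 6*s + 18)^2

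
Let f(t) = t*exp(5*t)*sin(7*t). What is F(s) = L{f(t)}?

F(s) = 14*(s - 5)/(s^2 - 10*s + 74)^2

L{sin(7t)} = 7/(s^2 + 49).
Multiplying by e^(5t) shifts s → s - 5, so L{exp(5*t)*sin(7*t)} = 7/((s - 5)^2 + 49).
Then apply L{t·g(t)} = -d/ds[G(s)] with G(s) = 7/((s - 5)^2 + 49):
differentiating 1 time and applying the sign gives 14*(s - 5)/(s^2 - 10*s + 74)^2.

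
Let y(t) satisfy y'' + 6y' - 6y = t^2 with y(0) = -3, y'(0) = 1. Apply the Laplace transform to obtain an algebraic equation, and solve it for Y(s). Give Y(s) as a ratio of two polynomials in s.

Y(s) = (-3*s^4 - 17*s^3 + 2)/(s^5 + 6*s^4 - 6*s^3)

Apply the Laplace transform to the equation.
Using L{y''} = s^2 Y - s·y(0) - y'(0) and L{y'} = sY - y(0), with y(0) = -3, y'(0) = 1, the left side becomes (s^2 + 6*s - 6)Y - (-3*s - 17).
The right side is L{t^2} = 2/s^3.
So (s^2 + 6*s - 6)Y = 2/s^3 + (-3*s - 17).
Isolate Y and clear denominators.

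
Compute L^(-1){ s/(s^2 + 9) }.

cos(3*t)

Since L{cos(3t)} = s/(s^2 + 9), the inverse is cos(3*t).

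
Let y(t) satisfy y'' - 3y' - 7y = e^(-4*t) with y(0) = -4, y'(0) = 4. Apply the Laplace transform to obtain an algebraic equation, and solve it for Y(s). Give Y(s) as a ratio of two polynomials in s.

Y(s) = (-4*s^2 + 65)/(s^3 + s^2 - 19*s - 28)

Laplace-transform each side.
With L{y''} = s^2 Y - s·y(0) - y'(0) and L{y'} = sY - y(0), with y(0) = -4, y'(0) = 4: the LHS transforms to (s^2 - 3*s - 7)Y - (-4*s + 16).
The right side is L{e^(-4*t)} = 1/(s + 4).
So (s^2 - 3*s - 7)Y = 1/(s + 4) + (-4*s + 16).
Solve for Y(s) and write it as one ratio of polynomials.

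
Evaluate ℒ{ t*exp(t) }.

(s - 1)^(-2)

L{t} = 1!/s^2 = 1/s^2.
By the first shifting theorem, multiplying by e^(t) replaces s with s - 1.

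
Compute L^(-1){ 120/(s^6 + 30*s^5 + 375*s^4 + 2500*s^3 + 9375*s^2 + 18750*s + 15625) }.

t^5*exp(-5*t)

Rewrite the denominator: s^6 + 30*s^5 + 375*s^4 + 2500*s^3 + 9375*s^2 + 18750*s + 15625 = (s + 5)^6.
The form in (s + 5) signals a first-shifting-theorem factor e^(-5t).
Since L{t^5} = 5!/s^6 = 120/s^6, the inverse is t^5*exp(-5*t).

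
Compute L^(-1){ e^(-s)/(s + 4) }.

Heaviside(t - 1)*(exp(-4*t + 4))

The factor e^(-s) signals a time shift by c = 1 (second shifting theorem).
L{e^(-4t)} = 1/(s + 4), so L^-1{1/(s + 4)} = e^(-4*t).
Hence the inverse is u(t - 1) times that function evaluated at t - 1.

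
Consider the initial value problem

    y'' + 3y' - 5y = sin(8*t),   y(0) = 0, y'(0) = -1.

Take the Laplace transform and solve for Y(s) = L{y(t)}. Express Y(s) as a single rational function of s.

Laplace-transform each side.
Using L{y''} = s^2 Y - s·y(0) - y'(0) and L{y'} = sY - y(0), with y(0) = 0, y'(0) = -1, the left side becomes (s^2 + 3*s - 5)Y - (-1).
The right side is L{sin(8*t)} = 8/(s^2 + 64).
So (s^2 + 3*s - 5)Y = 8/(s^2 + 64) + (-1).
Solve for Y(s) and write it as one ratio of polynomials.

Y(s) = (-s^2 - 56)/(s^4 + 3*s^3 + 59*s^2 + 192*s - 320)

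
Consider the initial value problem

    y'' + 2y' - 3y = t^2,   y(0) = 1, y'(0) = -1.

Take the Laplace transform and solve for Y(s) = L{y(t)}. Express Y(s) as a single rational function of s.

Apply the Laplace transform to the equation.
The derivative rules (L{y''} = s^2 Y - s·y(0) - y'(0) and L{y'} = sY - y(0), with y(0) = 1, y'(0) = -1) turn the left side into (s^2 + 2*s - 3)Y - (s + 1).
The right side is L{t^2} = 2/s^3.
So (s^2 + 2*s - 3)Y = 2/s^3 + (s + 1).
Solve for Y(s) and write it as one ratio of polynomials.

Y(s) = (s^4 + s^3 + 2)/(s^5 + 2*s^4 - 3*s^3)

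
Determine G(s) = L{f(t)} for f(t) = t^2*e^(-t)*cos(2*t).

G(s) = 2*(s + 1)*(s^2 + 2*s - 11)/(s^2 + 2*s + 5)^3

L{cos(2t)} = s/(s^2 + 4).
Multiplying by e^(-t) shifts s → s + 1, so L{e^(-t)*cos(2*t)} = (s + 1)/((s + 1)^2 + 4).
Then apply L{t^2·g(t)} = (-1)^2 d^2/ds^2[H(s)] with H(s) = (s + 1)/((s + 1)^2 + 4):
differentiating 2 times and applying the sign gives 2*(s + 1)*(s^2 + 2*s - 11)/(s^2 + 2*s + 5)^3.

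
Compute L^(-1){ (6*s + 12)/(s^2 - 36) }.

Factor the denominator: s^2 - 36 = (s - 6)*(s + 6).
Partial fraction decomposition gives [2/(s + 6)] + [4/(s - 6)].
Invert each term: 2/(s + 6) ↔ 2e^(-6t); 4/(s - 6) ↔ 4e^(6t).

4*exp(6*t) + 2*exp(-6*t)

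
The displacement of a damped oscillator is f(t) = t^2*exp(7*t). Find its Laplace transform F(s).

F(s) = 2/(s - 7)^3

L{e^(7t)} = 1/(s - 7).
Then apply L{t^2·g(t)} = (-1)^2 d^2/ds^2[G(s)] with G(s) = 1/(s - 7):
differentiating 2 times and applying the sign gives 2/(s - 7)^3.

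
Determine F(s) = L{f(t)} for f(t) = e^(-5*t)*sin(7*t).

F(s) = 7/((s + 5)^2 + 49)

L{sin(7t)} = 7/(s^2 + 49).
By the first shifting theorem, multiplying by e^(-5t) replaces s with s + 5.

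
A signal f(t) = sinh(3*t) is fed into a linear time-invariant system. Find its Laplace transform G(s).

L{sinh(3t)} = 3/(s^2 - 9).

G(s) = 3/(s^2 - 9)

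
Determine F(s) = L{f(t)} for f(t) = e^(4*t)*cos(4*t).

F(s) = (s - 4)/((s - 4)^2 + 16)

L{cos(4t)} = s/(s^2 + 16).
By the first shifting theorem, multiplying by e^(4t) replaces s with s - 4.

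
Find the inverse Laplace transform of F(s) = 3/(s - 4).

3*exp(4*t)

Since L{e^(4t)} = 1/(s - 4), the inverse is exp(4*t), scaled by 3.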